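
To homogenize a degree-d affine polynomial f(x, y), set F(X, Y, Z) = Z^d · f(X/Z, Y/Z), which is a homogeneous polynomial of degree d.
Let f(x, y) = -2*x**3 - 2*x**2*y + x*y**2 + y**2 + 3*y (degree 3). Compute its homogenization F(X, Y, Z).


F(X, Y, Z) = -2*X**3 - 2*X**2*Y + X*Y**2 + Y**2*Z + 3*Y*Z**2

deg(f) = 3.
Substitute x = X/Z, y = Y/Z into f, then multiply by Z^3.
  monomial -2·x^3·y^0 ↦ -2·X^3·Y^0·Z^0.
  monomial -2·x^2·y^1 ↦ -2·X^2·Y^1·Z^0.
  monomial 1·x^1·y^2 ↦ 1·X^1·Y^2·Z^0.
  monomial 1·x^0·y^2 ↦ 1·X^0·Y^2·Z^1.
  monomial 3·x^0·y^1 ↦ 3·X^0·Y^1·Z^2.
Collecting: F(X, Y, Z) = -2*X**3 - 2*X**2*Y + X*Y**2 + Y**2*Z + 3*Y*Z**2.


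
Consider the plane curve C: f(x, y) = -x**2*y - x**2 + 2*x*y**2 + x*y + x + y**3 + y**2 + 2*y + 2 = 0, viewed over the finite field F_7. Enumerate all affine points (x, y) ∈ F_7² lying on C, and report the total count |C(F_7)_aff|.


Affine F_7-points: {(0, 6), (2, 0), (2, 2), (3, 1), (4, 2), (6, 0), (6, 1)}; count = 7.

For each of the 49 pairs (x, y) ∈ F_7², evaluate f(x, y) mod 7. Record the zeros.
  x = 0: [0↦2, 1↦6, 2↦4, 3↦2, 4↦6, 5↦1, 6↦0]  zeros at y ∈ {6}
  x = 1: [0↦2, 1↦1, 2↦5, 3↦6, 4↦3, 5↦2, 6↦2]  zeros at y ∈ ∅
  x = 2: [0↦0, 1↦6, 2↦0, 3↦2, 4↦4, 5↦5, 6↦4]  zeros at y ∈ {0, 2}
  x = 3: [0↦3, 1↦0, 2↦3, 3↦4, 4↦2, 5↦3, 6↦6]  zeros at y ∈ {1}
  x = 4: [0↦4, 1↦4, 2↦0, 3↦5, 4↦4, 5↦3, 6↦1]  zeros at y ∈ {2}
  x = 5: [0↦3, 1↦4, 2↦5, 3↦5, 4↦3, 5↦5, 6↦3]  zeros at y ∈ ∅
  x = 6: [0↦0, 1↦0, 2↦4, 3↦4, 4↦6, 5↦2, 6↦5]  zeros at y ∈ {0, 1}
Collecting zeros: affine points = {(0, 6), (2, 0), (2, 2), (3, 1), (4, 2), (6, 0), (6, 1)}.
Total count |C(F_7)_aff| = 7.


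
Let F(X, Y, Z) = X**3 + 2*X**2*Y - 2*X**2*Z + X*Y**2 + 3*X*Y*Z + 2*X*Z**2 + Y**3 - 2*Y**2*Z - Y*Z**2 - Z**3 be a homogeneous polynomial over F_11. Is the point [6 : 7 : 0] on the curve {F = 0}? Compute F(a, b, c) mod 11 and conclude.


F(6,7,0) ≡ 4 (mod 11); P is NOT on the curve.

Evaluate F(6, 7, 0) term-by-term (mod 11).
  X**3 ↦ 1·216·1·1 = 216
  2*X**2*Y ↦ 2·36·7·1 = 504
  -2*X**2*Z ↦ -2·36·1·0 = 0
  X*Y**2 ↦ 1·6·49·1 = 294
  3*X*Y*Z ↦ 3·6·7·0 = 0
  2*X*Z**2 ↦ 2·6·1·0 = 0
  Y**3 ↦ 1·1·343·1 = 343
  -2*Y**2*Z ↦ -2·1·49·0 = 0
  -Y*Z**2 ↦ -1·1·7·0 = 0
  -Z**3 ↦ -1·1·1·0 = 0
Sum: F(6, 7, 0) = (216) + (504) + (0) + (294) + (0) + (0) + (343) + (0) + (0) + (0) = 1357.
Reducing mod 11: 1357 ≡ 4 (mod 11).
Since F(a, b, c) ≡ 4 ≠ 0 (mod 11), P does NOT lie on the curve.


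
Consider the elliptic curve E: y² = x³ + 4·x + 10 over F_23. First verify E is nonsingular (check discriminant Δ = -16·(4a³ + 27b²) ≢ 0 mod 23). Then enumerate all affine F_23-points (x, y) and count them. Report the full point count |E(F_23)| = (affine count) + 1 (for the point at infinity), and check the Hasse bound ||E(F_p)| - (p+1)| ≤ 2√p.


Affine points = {(2, 7), (2, 16), (3, 7), (3, 16), (7, 6), (7, 17), (8, 5), (8, 18), (9, 4), (9, 19), (14, 2), (14, 21), (15, 8), (15, 15), (17, 0), (18, 7), (18, 16)}; affine count = 17; |E(F_23)| = 18.

Discriminant check: Δ ∝ 4a³ + 27b² = 4·4³ + 27·10² = 4·64 + 27·100 ≡ 12 (mod 23). Nonzero ⇒ E is nonsingular.
For each x ∈ F_23, compute rhs = x³ + 4·x + 10 mod 23, then count y ∈ F_23 with y² ≡ rhs.
  x = 0: rhs = 10, matching y values: none (0 points).
  x = 1: rhs = 15, matching y values: none (0 points).
  x = 2: rhs = 3, matching y values: 7, 16 (2 points).
  x = 3: rhs = 3, matching y values: 7, 16 (2 points).
  x = 4: rhs = 21, matching y values: none (0 points).
  x = 5: rhs = 17, matching y values: none (0 points).
  x = 6: rhs = 20, matching y values: none (0 points).
  x = 7: rhs = 13, matching y values: 6, 17 (2 points).
  x = 8: rhs = 2, matching y values: 5, 18 (2 points).
  x = 9: rhs = 16, matching y values: 4, 19 (2 points).
  x = 10: rhs = 15, matching y values: none (0 points).
  x = 11: rhs = 5, matching y values: none (0 points).
  x = 12: rhs = 15, matching y values: none (0 points).
  x = 13: rhs = 5, matching y values: none (0 points).
  x = 14: rhs = 4, matching y values: 2, 21 (2 points).
  x = 15: rhs = 18, matching y values: 8, 15 (2 points).
  x = 16: rhs = 7, matching y values: none (0 points).
  x = 17: rhs = 0, matching y values: 0 (1 points).
  x = 18: rhs = 3, matching y values: 7, 16 (2 points).
  x = 19: rhs = 22, matching y values: none (0 points).
  x = 20: rhs = 17, matching y values: none (0 points).
  x = 21: rhs = 17, matching y values: none (0 points).
  x = 22: rhs = 5, matching y values: none (0 points).
Total affine count: 17.
Full point count |E(F_23)| = 17 + 1 = 18.
Hasse bound: |18 − (23+1)| = |-6| = 6 ≤ 2√23 ≈ 9.5917 ✓.


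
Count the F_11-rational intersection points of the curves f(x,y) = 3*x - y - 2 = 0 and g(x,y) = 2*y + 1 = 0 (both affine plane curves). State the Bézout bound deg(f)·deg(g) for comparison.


Common zeros: {(6, 5)}; count = 1; Bézout bound = 1.

deg(f) = 1, deg(g) = 1, so Bézout bound = 1.
Scan x ∈ F_11. For each x, list the y ∈ F_11 with f(x, y) ≡ 0 and those with g(x, y) ≡ 0 (mod 11); the common zeros in that column are the intersection.
  x = 0: f ≡ 0 at y ∈ {9}; g ≡ 0 at y ∈ {5}; common: ∅.
  x = 1: f ≡ 0 at y ∈ {1}; g ≡ 0 at y ∈ {5}; common: ∅.
  x = 2: f ≡ 0 at y ∈ {4}; g ≡ 0 at y ∈ {5}; common: ∅.
  x = 3: f ≡ 0 at y ∈ {7}; g ≡ 0 at y ∈ {5}; common: ∅.
  x = 4: f ≡ 0 at y ∈ {10}; g ≡ 0 at y ∈ {5}; common: ∅.
  x = 5: f ≡ 0 at y ∈ {2}; g ≡ 0 at y ∈ {5}; common: ∅.
  x = 6: f ≡ 0 at y ∈ {5}; g ≡ 0 at y ∈ {5}; common: {5}.
  x = 7: f ≡ 0 at y ∈ {8}; g ≡ 0 at y ∈ {5}; common: ∅.
  x = 8: f ≡ 0 at y ∈ {0}; g ≡ 0 at y ∈ {5}; common: ∅.
  x = 9: f ≡ 0 at y ∈ {3}; g ≡ 0 at y ∈ {5}; common: ∅.
  x = 10: f ≡ 0 at y ∈ {6}; g ≡ 0 at y ∈ {5}; common: ∅.
Collecting: common zeros = {(6, 5)}, so the count is 1.
Comparison with the Bézout bound: 1 ≤ 1 = deg(f)·deg(g), as expected for curves with no common component (the bound is attained).


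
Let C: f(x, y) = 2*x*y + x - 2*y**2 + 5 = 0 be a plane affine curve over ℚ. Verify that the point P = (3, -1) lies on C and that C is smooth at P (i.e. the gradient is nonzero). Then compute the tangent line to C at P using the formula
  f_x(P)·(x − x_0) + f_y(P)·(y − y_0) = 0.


Tangent line at P: -x + 10*y + 13 = 0.

Step 1: f(3, -1) = 0, so P lies on C.
Step 2: partial derivatives
  f_x(x, y) = 2*y + 1, f_y(x, y) = 2*x - 4*y.
  f_x(P) = -1, f_y(P) = 10 (gradient nonzero, so P is smooth).
Step 3: tangent line at P: -1·(x − 3) + 10·(y − -1) = 0.
Expanding: -x + 10*y + 13 = 0.


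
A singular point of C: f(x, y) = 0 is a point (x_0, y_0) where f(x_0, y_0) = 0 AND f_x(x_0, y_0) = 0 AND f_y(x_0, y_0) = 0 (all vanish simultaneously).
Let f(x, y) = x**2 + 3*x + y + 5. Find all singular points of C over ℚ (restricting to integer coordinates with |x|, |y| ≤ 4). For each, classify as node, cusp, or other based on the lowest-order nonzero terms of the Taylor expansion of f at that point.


No singular points in the scanned grid; C is smooth there.

Compute partial derivatives:
  f_x = 2*x + 3.
  f_y = 1.
f_y = 1 is a nonzero constant, so f_y never vanishes: no point (x, y) can satisfy f = f_x = f_y = 0. In particular no (x, y) ∈ {−4, ..., 4}² is singular; the curve is smooth.


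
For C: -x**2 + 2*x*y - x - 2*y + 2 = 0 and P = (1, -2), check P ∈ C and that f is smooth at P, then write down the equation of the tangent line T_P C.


Tangent line at P: 7 - 7*x = 0.

Step 1: f(1, -2) = 0, so P lies on C.
Step 2: partial derivatives
  f_x(x, y) = -2*x + 2*y - 1, f_y(x, y) = 2*x - 2.
  f_x(P) = -7, f_y(P) = 0 (gradient nonzero, so P is smooth).
Step 3: tangent line at P: -7·(x − 1) + 0·(y − -2) = 0.
Expanding: 7 - 7*x = 0.


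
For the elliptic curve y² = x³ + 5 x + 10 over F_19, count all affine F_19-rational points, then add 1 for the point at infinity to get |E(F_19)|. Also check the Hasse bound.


Affine points = {(1, 4), (1, 15), (2, 3), (2, 16), (6, 3), (6, 16), (8, 7), (8, 12), (9, 9), (9, 10), (11, 3), (11, 16), (13, 7), (13, 12), (16, 5), (16, 14), (17, 7), (17, 12), (18, 2), (18, 17)}; affine count = 20; |E(F_19)| = 21.

Discriminant check: Δ ∝ 4a³ + 27b² = 4·5³ + 27·10² = 4·125 + 27·100 ≡ 8 (mod 19). Nonzero ⇒ E is nonsingular.
For each x ∈ F_19, compute rhs = x³ + 5·x + 10 mod 19, then count y ∈ F_19 with y² ≡ rhs.
  x = 0: rhs = 10, matching y values: none (0 points).
  x = 1: rhs = 16, matching y values: 4, 15 (2 points).
  x = 2: rhs = 9, matching y values: 3, 16 (2 points).
  x = 3: rhs = 14, matching y values: none (0 points).
  x = 4: rhs = 18, matching y values: none (0 points).
  x = 5: rhs = 8, matching y values: none (0 points).
  x = 6: rhs = 9, matching y values: 3, 16 (2 points).
  x = 7: rhs = 8, matching y values: none (0 points).
  x = 8: rhs = 11, matching y values: 7, 12 (2 points).
  x = 9: rhs = 5, matching y values: 9, 10 (2 points).
  x = 10: rhs = 15, matching y values: none (0 points).
  x = 11: rhs = 9, matching y values: 3, 16 (2 points).
  x = 12: rhs = 12, matching y values: none (0 points).
  x = 13: rhs = 11, matching y values: 7, 12 (2 points).
  x = 14: rhs = 12, matching y values: none (0 points).
  x = 15: rhs = 2, matching y values: none (0 points).
  x = 16: rhs = 6, matching y values: 5, 14 (2 points).
  x = 17: rhs = 11, matching y values: 7, 12 (2 points).
  x = 18: rhs = 4, matching y values: 2, 17 (2 points).
Total affine count: 20.
Full point count |E(F_19)| = 20 + 1 = 21.
Hasse bound: |21 − (19+1)| = |1| = 1 ≤ 2√19 ≈ 8.7178 ✓.


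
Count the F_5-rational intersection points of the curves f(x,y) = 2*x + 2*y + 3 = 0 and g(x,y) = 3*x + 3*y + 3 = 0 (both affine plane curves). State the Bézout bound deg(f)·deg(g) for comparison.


Common zeros: ∅; count = 0; Bézout bound = 1.

deg(f) = 1, deg(g) = 1, so Bézout bound = 1.
Scan x ∈ F_5. For each x, list the y ∈ F_5 with f(x, y) ≡ 0 and those with g(x, y) ≡ 0 (mod 5); the common zeros in that column are the intersection.
  x = 0: f ≡ 0 at y ∈ {1}; g ≡ 0 at y ∈ {4}; common: ∅.
  x = 1: f ≡ 0 at y ∈ {0}; g ≡ 0 at y ∈ {3}; common: ∅.
  x = 2: f ≡ 0 at y ∈ {4}; g ≡ 0 at y ∈ {2}; common: ∅.
  x = 3: f ≡ 0 at y ∈ {3}; g ≡ 0 at y ∈ {1}; common: ∅.
  x = 4: f ≡ 0 at y ∈ {2}; g ≡ 0 at y ∈ {0}; common: ∅.
Collecting: common zeros = ∅, so the count is 0.
Comparison with the Bézout bound: 0 ≤ 1 = deg(f)·deg(g), as expected for curves with no common component (the affine F_5-count falls short of the bound because intersections may lie at infinity, over extension fields, or carry multiplicity).


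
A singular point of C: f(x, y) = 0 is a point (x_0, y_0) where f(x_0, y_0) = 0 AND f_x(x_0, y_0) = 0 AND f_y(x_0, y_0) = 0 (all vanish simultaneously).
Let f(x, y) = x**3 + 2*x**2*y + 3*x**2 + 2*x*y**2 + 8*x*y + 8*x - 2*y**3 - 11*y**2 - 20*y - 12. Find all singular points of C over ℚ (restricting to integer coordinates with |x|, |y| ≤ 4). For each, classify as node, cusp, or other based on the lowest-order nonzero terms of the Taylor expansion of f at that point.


Singular points: {(0, -2)}; classification: node.

Compute partial derivatives:
  f_x = 3*x**2 + 4*x*y + 6*x + 2*y**2 + 8*y + 8.
  f_y = 2*x**2 + 4*x*y + 8*x - 6*y**2 - 22*y - 20.
Scan x_0 ∈ {−4, ..., 4}. For each x_0, f_y(x_0, y) is a polynomial in y; find its integer roots y ∈ {−4, ..., 4}, then test f_x and f at those candidates.
  x = -4: f_y(-4, y) = -6*y**2 - 38*y - 20; no integer root y with |y| ≤ 4.
  x = -3: f_y(-3, y) = -6*y**2 - 34*y - 26; no integer root y with |y| ≤ 4.
  x = -2: f_y(-2, y) = -6*y**2 - 30*y - 28; no integer root y with |y| ≤ 4.
  x = -1: f_y(-1, y) = -6*y**2 - 26*y - 26; no integer root y with |y| ≤ 4.
  x = 0: f_y(0, y) = -6*y**2 - 22*y - 20; vanishes at y ∈ {-2}. (0, -2): f_x = 0, f = 0 — SINGULAR.
  x = 1: f_y(1, y) = -6*y**2 - 18*y - 10; no integer root y with |y| ≤ 4.
  x = 2: f_y(2, y) = -6*y**2 - 14*y + 4; no integer root y with |y| ≤ 4.
  x = 3: f_y(3, y) = -6*y**2 - 10*y + 22; no integer root y with |y| ≤ 4.
  x = 4: f_y(4, y) = -6*y**2 - 6*y + 44; no integer root y with |y| ≤ 4.
Only singular point on the grid: (0, -2).
Classify: substitute x = 0 + u, y = -2 + v and expand: f = u**3 + 2*u**2*v - u**2 + 2*u*v**2 - 2*v**3 + v**2.
No constant or linear terms (consistent with a singular point). Quadratic part: -u**2 + v**2. Cubic part: u**3 + 2*u**2*v + 2*u*v**2 - 2*v**3.
The quadratic part v**2 - u**2 = (v − u)(v + u) splits into two distinct linear factors, so there are two distinct tangent lines y − -2 = ±(x − 0) — this is a node (ordinary double point).
Classification: node.


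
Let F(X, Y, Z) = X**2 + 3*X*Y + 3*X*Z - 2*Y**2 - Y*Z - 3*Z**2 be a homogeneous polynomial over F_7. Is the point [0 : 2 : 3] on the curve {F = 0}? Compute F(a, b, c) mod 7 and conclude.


F(0,2,3) ≡ 1 (mod 7); P is NOT on the curve.

Evaluate F(0, 2, 3) term-by-term (mod 7).
  X**2 ↦ 1·0·1·1 = 0
  3*X*Y ↦ 3·0·2·1 = 0
  3*X*Z ↦ 3·0·1·3 = 0
  -2*Y**2 ↦ -2·1·4·1 = -8
  -Y*Z ↦ -1·1·2·3 = -6
  -3*Z**2 ↦ -3·1·1·9 = -27
Sum: F(0, 2, 3) = (0) + (0) + (0) + (-8) + (-6) + (-27) = -41.
Reducing mod 7: -41 ≡ 1 (mod 7).
Since F(a, b, c) ≡ 1 ≠ 0 (mod 7), P does NOT lie on the curve.


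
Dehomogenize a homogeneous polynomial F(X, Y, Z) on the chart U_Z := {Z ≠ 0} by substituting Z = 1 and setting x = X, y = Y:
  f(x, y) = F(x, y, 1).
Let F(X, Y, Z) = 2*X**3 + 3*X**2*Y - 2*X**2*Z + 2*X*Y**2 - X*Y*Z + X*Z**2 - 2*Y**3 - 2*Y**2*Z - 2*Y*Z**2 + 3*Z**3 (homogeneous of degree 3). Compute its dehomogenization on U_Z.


f(x, y) = 2*x**3 + 3*x**2*y - 2*x**2 + 2*x*y**2 - x*y + x - 2*y**3 - 2*y**2 - 2*y + 3

On U_Z we set Z = 1. Each monomial c·X^i·Y^j·Z^k in F becomes c·x^i·y^j·1^k = c·x^i·y^j.
Substituting Z = 1: F(X, Y, 1) = 2*x**3 + 3*x**2*y - 2*x**2 + 2*x*y**2 - x*y + x - 2*y**3 - 2*y**2 - 2*y + 3.
Note: deg(f) ≤ deg(F) = 3; strict inequality happens when F is divisible by Z (lost terms).


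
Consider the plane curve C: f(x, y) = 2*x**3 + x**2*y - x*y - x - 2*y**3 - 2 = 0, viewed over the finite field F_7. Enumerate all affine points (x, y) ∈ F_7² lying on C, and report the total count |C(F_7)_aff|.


Affine F_7-points: {(0, 3), (0, 5), (0, 6), (2, 2), (3, 0), (4, 4), (4, 6)}; count = 7.

For each of the 49 pairs (x, y) ∈ F_7², evaluate f(x, y) mod 7. Record the zeros.
  x = 0: [0↦5, 1↦3, 2↦3, 3↦0, 4↦3, 5↦0, 6↦0]  zeros at y ∈ {3, 5, 6}
  x = 1: [0↦6, 1↦4, 2↦4, 3↦1, 4↦4, 5↦1, 6↦1]  zeros at y ∈ ∅
  x = 2: [0↦5, 1↦5, 2↦0, 3↦6, 4↦4, 5↦3, 6↦5]  zeros at y ∈ {2}
  x = 3: [0↦0, 1↦4, 2↦3, 3↦6, 4↦1, 5↦4, 6↦3]  zeros at y ∈ {0}
  x = 4: [0↦3, 1↦6, 2↦4, 3↦6, 4↦0, 5↦2, 6↦0]  zeros at y ∈ {4, 6}
  x = 5: [0↦5, 1↦2, 2↦1, 3↦4, 4↦6, 5↦2, 6↦1]  zeros at y ∈ ∅
  x = 6: [0↦4, 1↦4, 2↦6, 3↦5, 4↦3, 5↦2, 6↦4]  zeros at y ∈ ∅
Collecting zeros: affine points = {(0, 3), (0, 5), (0, 6), (2, 2), (3, 0), (4, 4), (4, 6)}.
Total count |C(F_7)_aff| = 7.


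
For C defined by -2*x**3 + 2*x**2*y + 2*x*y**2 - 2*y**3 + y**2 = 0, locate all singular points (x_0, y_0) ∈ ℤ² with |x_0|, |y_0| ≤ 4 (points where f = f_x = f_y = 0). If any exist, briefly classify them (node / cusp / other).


Singular points: {(0, 0)}; classification: cusp.

Compute partial derivatives:
  f_x = -6*x**2 + 4*x*y + 2*y**2.
  f_y = 2*x**2 + 4*x*y - 6*y**2 + 2*y.
Scan x_0 ∈ {−4, ..., 4}. For each x_0, f_y(x_0, y) is a polynomial in y; find its integer roots y ∈ {−4, ..., 4}, then test f_x and f at those candidates.
  x = -4: f_y(-4, y) = -6*y**2 - 14*y + 32; no integer root y with |y| ≤ 4.
  x = -3: f_y(-3, y) = -6*y**2 - 10*y + 18; no integer root y with |y| ≤ 4.
  x = -2: f_y(-2, y) = -6*y**2 - 6*y + 8; no integer root y with |y| ≤ 4.
  x = -1: f_y(-1, y) = -6*y**2 - 2*y + 2; no integer root y with |y| ≤ 4.
  x = 0: f_y(0, y) = -6*y**2 + 2*y; vanishes at y ∈ {0}. (0, 0): f_x = 0, f = 0 — SINGULAR.
  x = 1: f_y(1, y) = -6*y**2 + 6*y + 2; no integer root y with |y| ≤ 4.
  x = 2: f_y(2, y) = -6*y**2 + 10*y + 8; no integer root y with |y| ≤ 4.
  x = 3: f_y(3, y) = -6*y**2 + 14*y + 18; no integer root y with |y| ≤ 4.
  x = 4: f_y(4, y) = -6*y**2 + 18*y + 32; no integer root y with |y| ≤ 4.
Only singular point on the grid: (0, 0).
Classify: substitute x = 0 + u, y = 0 + v and expand: f = -2*u**3 + 2*u**2*v + 2*u*v**2 - 2*v**3 + v**2.
No constant or linear terms (consistent with a singular point). Quadratic part: v**2. Cubic part: -2*u**3 + 2*u**2*v + 2*u*v**2 - 2*v**3.
The quadratic part v**2 is a perfect square, so there is a single (double) tangent line v = 0, i.e. y = 0. Restricting the cubic part to that line (v = 0) leaves -2*u**3 ≠ 0, so f is not divisible by v and the branch is v² ≈ 2*u**3 to lowest order — this is a cusp.
Classification: cusp.


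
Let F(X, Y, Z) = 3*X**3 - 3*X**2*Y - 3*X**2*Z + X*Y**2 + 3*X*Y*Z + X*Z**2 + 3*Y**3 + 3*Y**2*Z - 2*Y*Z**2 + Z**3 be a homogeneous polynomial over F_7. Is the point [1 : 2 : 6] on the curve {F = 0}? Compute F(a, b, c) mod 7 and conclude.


F(1,2,6) ≡ 6 (mod 7); P is NOT on the curve.

Evaluate F(1, 2, 6) term-by-term (mod 7).
  3*X**3 ↦ 3·1·1·1 = 3
  -3*X**2*Y ↦ -3·1·2·1 = -6
  -3*X**2*Z ↦ -3·1·1·6 = -18
  X*Y**2 ↦ 1·1·4·1 = 4
  3*X*Y*Z ↦ 3·1·2·6 = 36
  X*Z**2 ↦ 1·1·1·36 = 36
  3*Y**3 ↦ 3·1·8·1 = 24
  3*Y**2*Z ↦ 3·1·4·6 = 72
  -2*Y*Z**2 ↦ -2·1·2·36 = -144
  Z**3 ↦ 1·1·1·216 = 216
Sum: F(1, 2, 6) = (3) + (-6) + (-18) + (4) + (36) + (36) + (24) + (72) + (-144) + (216) = 223.
Reducing mod 7: 223 ≡ 6 (mod 7).
Since F(a, b, c) ≡ 6 ≠ 0 (mod 7), P does NOT lie on the curve.


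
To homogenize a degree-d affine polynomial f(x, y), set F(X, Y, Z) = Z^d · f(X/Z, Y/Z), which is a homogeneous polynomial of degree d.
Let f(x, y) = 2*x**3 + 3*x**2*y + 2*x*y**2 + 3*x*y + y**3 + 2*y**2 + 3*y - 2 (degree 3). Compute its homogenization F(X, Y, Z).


F(X, Y, Z) = 2*X**3 + 3*X**2*Y + 2*X*Y**2 + 3*X*Y*Z + Y**3 + 2*Y**2*Z + 3*Y*Z**2 - 2*Z**3

deg(f) = 3.
Substitute x = X/Z, y = Y/Z into f, then multiply by Z^3.
  monomial 2·x^3·y^0 ↦ 2·X^3·Y^0·Z^0.
  monomial 3·x^2·y^1 ↦ 3·X^2·Y^1·Z^0.
  monomial 2·x^1·y^2 ↦ 2·X^1·Y^2·Z^0.
  monomial 3·x^1·y^1 ↦ 3·X^1·Y^1·Z^1.
  monomial 1·x^0·y^3 ↦ 1·X^0·Y^3·Z^0.
  monomial 2·x^0·y^2 ↦ 2·X^0·Y^2·Z^1.
  monomial 3·x^0·y^1 ↦ 3·X^0·Y^1·Z^2.
  monomial -2·x^0·y^0 ↦ -2·X^0·Y^0·Z^3.
Collecting: F(X, Y, Z) = 2*X**3 + 3*X**2*Y + 2*X*Y**2 + 3*X*Y*Z + Y**3 + 2*Y**2*Z + 3*Y*Z**2 - 2*Z**3.


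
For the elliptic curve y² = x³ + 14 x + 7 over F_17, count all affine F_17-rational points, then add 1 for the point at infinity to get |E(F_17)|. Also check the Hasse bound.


Affine points = {(2, 3), (2, 14), (3, 5), (3, 12), (4, 5), (4, 12), (5, 7), (5, 10), (6, 1), (6, 16), (8, 6), (8, 11), (10, 5), (10, 12), (11, 8), (11, 9), (12, 4), (12, 13), (16, 3), (16, 14)}; affine count = 20; |E(F_17)| = 21.

Discriminant check: Δ ∝ 4a³ + 27b² = 4·14³ + 27·7² = 4·2744 + 27·49 ≡ 8 (mod 17). Nonzero ⇒ E is nonsingular.
For each x ∈ F_17, compute rhs = x³ + 14·x + 7 mod 17, then count y ∈ F_17 with y² ≡ rhs.
  x = 0: rhs = 7, matching y values: none (0 points).
  x = 1: rhs = 5, matching y values: none (0 points).
  x = 2: rhs = 9, matching y values: 3, 14 (2 points).
  x = 3: rhs = 8, matching y values: 5, 12 (2 points).
  x = 4: rhs = 8, matching y values: 5, 12 (2 points).
  x = 5: rhs = 15, matching y values: 7, 10 (2 points).
  x = 6: rhs = 1, matching y values: 1, 16 (2 points).
  x = 7: rhs = 6, matching y values: none (0 points).
  x = 8: rhs = 2, matching y values: 6, 11 (2 points).
  x = 9: rhs = 12, matching y values: none (0 points).
  x = 10: rhs = 8, matching y values: 5, 12 (2 points).
  x = 11: rhs = 13, matching y values: 8, 9 (2 points).
  x = 12: rhs = 16, matching y values: 4, 13 (2 points).
  x = 13: rhs = 6, matching y values: none (0 points).
  x = 14: rhs = 6, matching y values: none (0 points).
  x = 15: rhs = 5, matching y values: none (0 points).
  x = 16: rhs = 9, matching y values: 3, 14 (2 points).
Total affine count: 20.
Full point count |E(F_17)| = 20 + 1 = 21.
Hasse bound: |21 − (17+1)| = |3| = 3 ≤ 2√17 ≈ 8.2462 ✓.


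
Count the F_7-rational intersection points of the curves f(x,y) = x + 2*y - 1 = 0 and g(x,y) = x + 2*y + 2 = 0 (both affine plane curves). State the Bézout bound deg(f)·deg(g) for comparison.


Common zeros: ∅; count = 0; Bézout bound = 1.

deg(f) = 1, deg(g) = 1, so Bézout bound = 1.
Scan x ∈ F_7. For each x, list the y ∈ F_7 with f(x, y) ≡ 0 and those with g(x, y) ≡ 0 (mod 7); the common zeros in that column are the intersection.
  x = 0: f ≡ 0 at y ∈ {4}; g ≡ 0 at y ∈ {6}; common: ∅.
  x = 1: f ≡ 0 at y ∈ {0}; g ≡ 0 at y ∈ {2}; common: ∅.
  x = 2: f ≡ 0 at y ∈ {3}; g ≡ 0 at y ∈ {5}; common: ∅.
  x = 3: f ≡ 0 at y ∈ {6}; g ≡ 0 at y ∈ {1}; common: ∅.
  x = 4: f ≡ 0 at y ∈ {2}; g ≡ 0 at y ∈ {4}; common: ∅.
  x = 5: f ≡ 0 at y ∈ {5}; g ≡ 0 at y ∈ {0}; common: ∅.
  x = 6: f ≡ 0 at y ∈ {1}; g ≡ 0 at y ∈ {3}; common: ∅.
Collecting: common zeros = ∅, so the count is 0.
Comparison with the Bézout bound: 0 ≤ 1 = deg(f)·deg(g), as expected for curves with no common component (the affine F_7-count falls short of the bound because intersections may lie at infinity, over extension fields, or carry multiplicity).


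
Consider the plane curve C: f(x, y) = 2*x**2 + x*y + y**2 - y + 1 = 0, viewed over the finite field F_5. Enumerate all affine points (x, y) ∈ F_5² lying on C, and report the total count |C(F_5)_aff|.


Affine F_5-points: {(2, 2)}; count = 1.

For each of the 25 pairs (x, y) ∈ F_5², evaluate f(x, y) mod 5. Record the zeros.
  x = 0: [0↦1, 1↦1, 2↦3, 3↦2, 4↦3]  zeros at y ∈ ∅
  x = 1: [0↦3, 1↦4, 2↦2, 3↦2, 4↦4]  zeros at y ∈ ∅
  x = 2: [0↦4, 1↦1, 2↦0, 3↦1, 4↦4]  zeros at y ∈ {2}
  x = 3: [0↦4, 1↦2, 2↦2, 3↦4, 4↦3]  zeros at y ∈ ∅
  x = 4: [0↦3, 1↦2, 2↦3, 3↦1, 4↦1]  zeros at y ∈ ∅
Collecting zeros: affine points = {(2, 2)}.
Total count |C(F_5)_aff| = 1.


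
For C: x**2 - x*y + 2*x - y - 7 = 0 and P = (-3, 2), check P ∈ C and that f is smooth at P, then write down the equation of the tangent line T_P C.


Tangent line at P: -6*x + 2*y - 22 = 0.

Step 1: f(-3, 2) = 0, so P lies on C.
Step 2: partial derivatives
  f_x(x, y) = 2*x - y + 2, f_y(x, y) = -x - 1.
  f_x(P) = -6, f_y(P) = 2 (gradient nonzero, so P is smooth).
Step 3: tangent line at P: -6·(x − -3) + 2·(y − 2) = 0.
Expanding: -6*x + 2*y - 22 = 0.


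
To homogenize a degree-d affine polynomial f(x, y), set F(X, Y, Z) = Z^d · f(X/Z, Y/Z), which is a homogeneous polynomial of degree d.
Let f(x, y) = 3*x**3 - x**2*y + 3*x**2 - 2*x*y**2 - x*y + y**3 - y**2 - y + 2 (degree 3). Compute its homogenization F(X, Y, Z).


F(X, Y, Z) = 3*X**3 - X**2*Y + 3*X**2*Z - 2*X*Y**2 - X*Y*Z + Y**3 - Y**2*Z - Y*Z**2 + 2*Z**3

deg(f) = 3.
Substitute x = X/Z, y = Y/Z into f, then multiply by Z^3.
  monomial 3·x^3·y^0 ↦ 3·X^3·Y^0·Z^0.
  monomial -1·x^2·y^1 ↦ -1·X^2·Y^1·Z^0.
  monomial 3·x^2·y^0 ↦ 3·X^2·Y^0·Z^1.
  monomial -2·x^1·y^2 ↦ -2·X^1·Y^2·Z^0.
  monomial -1·x^1·y^1 ↦ -1·X^1·Y^1·Z^1.
  monomial 1·x^0·y^3 ↦ 1·X^0·Y^3·Z^0.
  monomial -1·x^0·y^2 ↦ -1·X^0·Y^2·Z^1.
  monomial -1·x^0·y^1 ↦ -1·X^0·Y^1·Z^2.
  monomial 2·x^0·y^0 ↦ 2·X^0·Y^0·Z^3.
Collecting: F(X, Y, Z) = 3*X**3 - X**2*Y + 3*X**2*Z - 2*X*Y**2 - X*Y*Z + Y**3 - Y**2*Z - Y*Z**2 + 2*Z**3.


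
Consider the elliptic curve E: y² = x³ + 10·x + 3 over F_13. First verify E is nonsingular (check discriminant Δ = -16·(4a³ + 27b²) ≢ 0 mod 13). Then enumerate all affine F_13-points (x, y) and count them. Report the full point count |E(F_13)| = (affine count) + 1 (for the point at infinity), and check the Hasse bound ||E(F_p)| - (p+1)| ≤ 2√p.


Affine points = {(0, 4), (0, 9), (1, 1), (1, 12), (4, 4), (4, 9), (5, 3), (5, 10), (7, 0), (8, 6), (8, 7), (9, 4), (9, 9), (11, 1), (11, 12)}; affine count = 15; |E(F_13)| = 16.

Discriminant check: Δ ∝ 4a³ + 27b² = 4·10³ + 27·3² = 4·1000 + 27·9 ≡ 5 (mod 13). Nonzero ⇒ E is nonsingular.
For each x ∈ F_13, compute rhs = x³ + 10·x + 3 mod 13, then count y ∈ F_13 with y² ≡ rhs.
  x = 0: rhs = 3, matching y values: 4, 9 (2 points).
  x = 1: rhs = 1, matching y values: 1, 12 (2 points).
  x = 2: rhs = 5, matching y values: none (0 points).
  x = 3: rhs = 8, matching y values: none (0 points).
  x = 4: rhs = 3, matching y values: 4, 9 (2 points).
  x = 5: rhs = 9, matching y values: 3, 10 (2 points).
  x = 6: rhs = 6, matching y values: none (0 points).
  x = 7: rhs = 0, matching y values: 0 (1 points).
  x = 8: rhs = 10, matching y values: 6, 7 (2 points).
  x = 9: rhs = 3, matching y values: 4, 9 (2 points).
  x = 10: rhs = 11, matching y values: none (0 points).
  x = 11: rhs = 1, matching y values: 1, 12 (2 points).
  x = 12: rhs = 5, matching y values: none (0 points).
Total affine count: 15.
Full point count |E(F_13)| = 15 + 1 = 16.
Hasse bound: |16 − (13+1)| = |2| = 2 ≤ 2√13 ≈ 7.2111 ✓.


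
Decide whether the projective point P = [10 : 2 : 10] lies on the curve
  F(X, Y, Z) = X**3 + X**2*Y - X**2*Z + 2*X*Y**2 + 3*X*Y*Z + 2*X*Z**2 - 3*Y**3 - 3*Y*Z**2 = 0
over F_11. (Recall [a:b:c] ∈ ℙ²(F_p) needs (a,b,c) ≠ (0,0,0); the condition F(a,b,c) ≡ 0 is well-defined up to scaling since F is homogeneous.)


F(10,2,10) ≡ 1 (mod 11); P is NOT on the curve.

Evaluate F(10, 2, 10) term-by-term (mod 11).
  X**3 ↦ 1·1000·1·1 = 1000
  X**2*Y ↦ 1·100·2·1 = 200
  -X**2*Z ↦ -1·100·1·10 = -1000
  2*X*Y**2 ↦ 2·10·4·1 = 80
  3*X*Y*Z ↦ 3·10·2·10 = 600
  2*X*Z**2 ↦ 2·10·1·100 = 2000
  -3*Y**3 ↦ -3·1·8·1 = -24
  -3*Y*Z**2 ↦ -3·1·2·100 = -600
Sum: F(10, 2, 10) = (1000) + (200) + (-1000) + (80) + (600) + (2000) + (-24) + (-600) = 2256.
Reducing mod 11: 2256 ≡ 1 (mod 11).
Since F(a, b, c) ≡ 1 ≠ 0 (mod 11), P does NOT lie on the curve.


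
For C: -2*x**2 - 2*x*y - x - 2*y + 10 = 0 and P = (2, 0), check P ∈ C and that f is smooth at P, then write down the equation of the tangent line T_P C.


Tangent line at P: -9*x - 6*y + 18 = 0.

Step 1: f(2, 0) = 0, so P lies on C.
Step 2: partial derivatives
  f_x(x, y) = -4*x - 2*y - 1, f_y(x, y) = -2*x - 2.
  f_x(P) = -9, f_y(P) = -6 (gradient nonzero, so P is smooth).
Step 3: tangent line at P: -9·(x − 2) + -6·(y − 0) = 0.
Expanding: -9*x - 6*y + 18 = 0.


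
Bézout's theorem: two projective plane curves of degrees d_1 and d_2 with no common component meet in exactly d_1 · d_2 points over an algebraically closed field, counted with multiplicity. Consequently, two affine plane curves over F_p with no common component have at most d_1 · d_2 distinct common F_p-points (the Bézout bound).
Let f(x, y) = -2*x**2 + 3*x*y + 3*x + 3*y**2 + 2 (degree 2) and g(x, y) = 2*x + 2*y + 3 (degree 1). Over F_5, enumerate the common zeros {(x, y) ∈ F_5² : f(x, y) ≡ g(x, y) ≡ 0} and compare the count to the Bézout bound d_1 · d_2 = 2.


Common zeros: {(0, 1)}; count = 1; Bézout bound = 2.

deg(f) = 2, deg(g) = 1, so Bézout bound = 2.
Scan x ∈ F_5. For each x, list the y ∈ F_5 with f(x, y) ≡ 0 and those with g(x, y) ≡ 0 (mod 5); the common zeros in that column are the intersection.
  x = 0: f ≡ 0 at y ∈ {1, 4}; g ≡ 0 at y ∈ {1}; common: {1}.
  x = 1: f ≡ 0 at y ∈ ∅; g ≡ 0 at y ∈ {0}; common: ∅.
  x = 2: f ≡ 0 at y ∈ {0, 3}; g ≡ 0 at y ∈ {4}; common: ∅.
  x = 3: f ≡ 0 at y ∈ {1}; g ≡ 0 at y ∈ {3}; common: ∅.
  x = 4: f ≡ 0 at y ∈ {3}; g ≡ 0 at y ∈ {2}; common: ∅.
Collecting: common zeros = {(0, 1)}, so the count is 1.
Comparison with the Bézout bound: 1 ≤ 2 = deg(f)·deg(g), as expected for curves with no common component (the affine F_5-count falls short of the bound because intersections may lie at infinity, over extension fields, or carry multiplicity).


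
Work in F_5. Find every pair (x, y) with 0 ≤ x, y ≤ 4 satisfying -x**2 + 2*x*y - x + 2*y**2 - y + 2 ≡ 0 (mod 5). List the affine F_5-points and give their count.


Affine F_5-points: {(0, 4), (1, 0), (1, 2), (2, 2), (2, 4), (3, 0)}; count = 6.

For each of the 25 pairs (x, y) ∈ F_5², evaluate f(x, y) mod 5. Record the zeros.
  x = 0: [0↦2, 1↦3, 2↦3, 3↦2, 4↦0]  zeros at y ∈ {4}
  x = 1: [0↦0, 1↦3, 2↦0, 3↦1, 4↦1]  zeros at y ∈ {0, 2}
  x = 2: [0↦1, 1↦1, 2↦0, 3↦3, 4↦0]  zeros at y ∈ {2, 4}
  x = 3: [0↦0, 1↦2, 2↦3, 3↦3, 4↦2]  zeros at y ∈ {0}
  x = 4: [0↦2, 1↦1, 2↦4, 3↦1, 4↦2]  zeros at y ∈ ∅
Collecting zeros: affine points = {(0, 4), (1, 0), (1, 2), (2, 2), (2, 4), (3, 0)}.
Total count |C(F_5)_aff| = 6.


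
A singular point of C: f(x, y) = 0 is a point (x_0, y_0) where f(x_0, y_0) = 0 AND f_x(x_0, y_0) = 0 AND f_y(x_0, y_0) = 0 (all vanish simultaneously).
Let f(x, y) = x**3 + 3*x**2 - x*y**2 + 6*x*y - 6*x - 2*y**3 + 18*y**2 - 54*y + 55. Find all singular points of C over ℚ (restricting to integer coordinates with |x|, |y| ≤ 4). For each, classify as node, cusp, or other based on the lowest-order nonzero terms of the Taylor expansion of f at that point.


Singular points: {(-1, 3)}; classification: cusp.

Compute partial derivatives:
  f_x = 3*x**2 + 6*x - y**2 + 6*y - 6.
  f_y = -2*x*y + 6*x - 6*y**2 + 36*y - 54.
Scan x_0 ∈ {−4, ..., 4}. For each x_0, f_y(x_0, y) is a polynomial in y; find its integer roots y ∈ {−4, ..., 4}, then test f_x and f at those candidates.
  x = -4: f_y(-4, y) = -6*y**2 + 44*y - 78; vanishes at y ∈ {3}. (-4, 3): f_x = 27 ≠ 0.
  x = -3: f_y(-3, y) = -6*y**2 + 42*y - 72; vanishes at y ∈ {3, 4}. (-3, 3): f_x = 12 ≠ 0; (-3, 4): f_x = 11 ≠ 0.
  x = -2: f_y(-2, y) = -6*y**2 + 40*y - 66; vanishes at y ∈ {3}. (-2, 3): f_x = 3 ≠ 0.
  x = -1: f_y(-1, y) = -6*y**2 + 38*y - 60; vanishes at y ∈ {3}. (-1, 3): f_x = 0, f = 0 — SINGULAR.
  x = 0: f_y(0, y) = -6*y**2 + 36*y - 54; vanishes at y ∈ {3}. (0, 3): f_x = 3 ≠ 0.
  x = 1: f_y(1, y) = -6*y**2 + 34*y - 48; vanishes at y ∈ {3}. (1, 3): f_x = 12 ≠ 0.
  x = 2: f_y(2, y) = -6*y**2 + 32*y - 42; vanishes at y ∈ {3}. (2, 3): f_x = 27 ≠ 0.
  x = 3: f_y(3, y) = -6*y**2 + 30*y - 36; vanishes at y ∈ {2, 3}. (3, 2): f_x = 47 ≠ 0; (3, 3): f_x = 48 ≠ 0.
  x = 4: f_y(4, y) = -6*y**2 + 28*y - 30; vanishes at y ∈ {3}. (4, 3): f_x = 75 ≠ 0.
Only singular point on the grid: (-1, 3).
Classify: substitute x = -1 + u, y = 3 + v and expand: f = u**3 - u*v**2 - 2*v**3 + v**2.
No constant or linear terms (consistent with a singular point). Quadratic part: v**2. Cubic part: u**3 - u*v**2 - 2*v**3.
The quadratic part v**2 is a perfect square, so there is a single (double) tangent line v = 0, i.e. y = 3. Restricting the cubic part to that line (v = 0) leaves u**3 ≠ 0, so f is not divisible by v and the branch is v² ≈ -u**3 to lowest order — this is a cusp.
Classification: cusp.


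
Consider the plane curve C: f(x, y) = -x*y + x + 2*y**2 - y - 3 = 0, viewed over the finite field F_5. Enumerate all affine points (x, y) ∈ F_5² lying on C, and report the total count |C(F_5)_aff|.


Affine F_5-points: {(0, 4), (1, 3), (3, 0), (3, 2)}; count = 4.

For each of the 25 pairs (x, y) ∈ F_5², evaluate f(x, y) mod 5. Record the zeros.
  x = 0: [0↦2, 1↦3, 2↦3, 3↦2, 4↦0]  zeros at y ∈ {4}
  x = 1: [0↦3, 1↦3, 2↦2, 3↦0, 4↦2]  zeros at y ∈ {3}
  x = 2: [0↦4, 1↦3, 2↦1, 3↦3, 4↦4]  zeros at y ∈ ∅
  x = 3: [0↦0, 1↦3, 2↦0, 3↦1, 4↦1]  zeros at y ∈ {0, 2}
  x = 4: [0↦1, 1↦3, 2↦4, 3↦4, 4↦3]  zeros at y ∈ ∅
Collecting zeros: affine points = {(0, 4), (1, 3), (3, 0), (3, 2)}.
Total count |C(F_5)_aff| = 4.


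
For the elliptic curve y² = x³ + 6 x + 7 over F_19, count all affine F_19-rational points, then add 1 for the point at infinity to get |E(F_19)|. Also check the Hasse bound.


Affine points = {(0, 8), (0, 11), (4, 0), (8, 4), (8, 15), (9, 7), (9, 12), (11, 6), (11, 13), (14, 2), (14, 17), (16, 0), (17, 5), (17, 14), (18, 0)}; affine count = 15; |E(F_19)| = 16.

Discriminant check: Δ ∝ 4a³ + 27b² = 4·6³ + 27·7² = 4·216 + 27·49 ≡ 2 (mod 19). Nonzero ⇒ E is nonsingular.
For each x ∈ F_19, compute rhs = x³ + 6·x + 7 mod 19, then count y ∈ F_19 with y² ≡ rhs.
  x = 0: rhs = 7, matching y values: 8, 11 (2 points).
  x = 1: rhs = 14, matching y values: none (0 points).
  x = 2: rhs = 8, matching y values: none (0 points).
  x = 3: rhs = 14, matching y values: none (0 points).
  x = 4: rhs = 0, matching y values: 0 (1 points).
  x = 5: rhs = 10, matching y values: none (0 points).
  x = 6: rhs = 12, matching y values: none (0 points).
  x = 7: rhs = 12, matching y values: none (0 points).
  x = 8: rhs = 16, matching y values: 4, 15 (2 points).
  x = 9: rhs = 11, matching y values: 7, 12 (2 points).
  x = 10: rhs = 3, matching y values: none (0 points).
  x = 11: rhs = 17, matching y values: 6, 13 (2 points).
  x = 12: rhs = 2, matching y values: none (0 points).
  x = 13: rhs = 2, matching y values: none (0 points).
  x = 14: rhs = 4, matching y values: 2, 17 (2 points).
  x = 15: rhs = 14, matching y values: none (0 points).
  x = 16: rhs = 0, matching y values: 0 (1 points).
  x = 17: rhs = 6, matching y values: 5, 14 (2 points).
  x = 18: rhs = 0, matching y values: 0 (1 points).
Total affine count: 15.
Full point count |E(F_19)| = 15 + 1 = 16.
Hasse bound: |16 − (19+1)| = |-4| = 4 ≤ 2√19 ≈ 8.7178 ✓.


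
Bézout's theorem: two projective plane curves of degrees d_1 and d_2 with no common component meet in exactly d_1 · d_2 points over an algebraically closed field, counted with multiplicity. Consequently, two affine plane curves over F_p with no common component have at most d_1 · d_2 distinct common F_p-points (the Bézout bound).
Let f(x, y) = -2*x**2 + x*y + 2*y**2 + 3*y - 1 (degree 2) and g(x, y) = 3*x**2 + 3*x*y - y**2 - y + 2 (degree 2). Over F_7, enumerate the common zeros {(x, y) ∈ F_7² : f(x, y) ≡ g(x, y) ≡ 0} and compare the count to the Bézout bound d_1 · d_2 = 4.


Common zeros: ∅; count = 0; Bézout bound = 4.

deg(f) = 2, deg(g) = 2, so Bézout bound = 4.
Scan x ∈ F_7. For each x, list the y ∈ F_7 with f(x, y) ≡ 0 and those with g(x, y) ≡ 0 (mod 7); the common zeros in that column are the intersection.
  x = 0: f ≡ 0 at y ∈ ∅; g ≡ 0 at y ∈ {1, 5}; common: ∅.
  x = 1: f ≡ 0 at y ∈ ∅; g ≡ 0 at y ∈ ∅; common: ∅.
  x = 2: f ≡ 0 at y ∈ ∅; g ≡ 0 at y ∈ {0, 5}; common: ∅.
  x = 3: f ≡ 0 at y ∈ ∅; g ≡ 0 at y ∈ ∅; common: ∅.
  x = 4: f ≡ 0 at y ∈ ∅; g ≡ 0 at y ∈ ∅; common: ∅.
  x = 5: f ≡ 0 at y ∈ ∅; g ≡ 0 at y ∈ {0}; common: ∅.
  x = 6: f ≡ 0 at y ∈ {3}; g ≡ 0 at y ∈ {1, 2}; common: ∅.
Collecting: common zeros = ∅, so the count is 0.
Comparison with the Bézout bound: 0 ≤ 4 = deg(f)·deg(g), as expected for curves with no common component (the affine F_7-count falls short of the bound because intersections may lie at infinity, over extension fields, or carry multiplicity).


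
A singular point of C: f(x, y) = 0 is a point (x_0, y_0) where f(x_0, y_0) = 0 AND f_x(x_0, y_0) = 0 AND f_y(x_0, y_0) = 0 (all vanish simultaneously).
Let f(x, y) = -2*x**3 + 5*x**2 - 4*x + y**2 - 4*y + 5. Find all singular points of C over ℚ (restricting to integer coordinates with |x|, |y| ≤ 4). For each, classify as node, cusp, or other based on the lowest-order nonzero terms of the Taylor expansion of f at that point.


Singular points: {(1, 2)}; classification: node.

Compute partial derivatives:
  f_x = -6*x**2 + 10*x - 4.
  f_y = 2*y - 4.
Scan x_0 ∈ {−4, ..., 4}. For each x_0, f_y(x_0, y) is a polynomial in y; find its integer roots y ∈ {−4, ..., 4}, then test f_x and f at those candidates.
  x = -4: f_y(-4, y) = 2*y - 4; vanishes at y ∈ {2}. (-4, 2): f_x = -140 ≠ 0.
  x = -3: f_y(-3, y) = 2*y - 4; vanishes at y ∈ {2}. (-3, 2): f_x = -88 ≠ 0.
  x = -2: f_y(-2, y) = 2*y - 4; vanishes at y ∈ {2}. (-2, 2): f_x = -48 ≠ 0.
  x = -1: f_y(-1, y) = 2*y - 4; vanishes at y ∈ {2}. (-1, 2): f_x = -20 ≠ 0.
  x = 0: f_y(0, y) = 2*y - 4; vanishes at y ∈ {2}. (0, 2): f_x = -4 ≠ 0.
  x = 1: f_y(1, y) = 2*y - 4; vanishes at y ∈ {2}. (1, 2): f_x = 0, f = 0 — SINGULAR.
  x = 2: f_y(2, y) = 2*y - 4; vanishes at y ∈ {2}. (2, 2): f_x = -8 ≠ 0.
  x = 3: f_y(3, y) = 2*y - 4; vanishes at y ∈ {2}. (3, 2): f_x = -28 ≠ 0.
  x = 4: f_y(4, y) = 2*y - 4; vanishes at y ∈ {2}. (4, 2): f_x = -60 ≠ 0.
Only singular point on the grid: (1, 2).
Classify: substitute x = 1 + u, y = 2 + v and expand: f = -2*u**3 - u**2 + v**2.
No constant or linear terms (consistent with a singular point). Quadratic part: -u**2 + v**2. Cubic part: -2*u**3.
The quadratic part v**2 - u**2 = (v − u)(v + u) splits into two distinct linear factors, so there are two distinct tangent lines y − 2 = ±(x − 1) — this is a node (ordinary double point).
Classification: node.


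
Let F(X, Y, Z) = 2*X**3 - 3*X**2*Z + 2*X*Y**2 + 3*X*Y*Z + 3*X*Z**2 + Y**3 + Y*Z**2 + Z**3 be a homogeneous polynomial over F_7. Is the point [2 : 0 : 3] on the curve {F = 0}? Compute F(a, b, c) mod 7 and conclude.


F(2,0,3) ≡ 5 (mod 7); P is NOT on the curve.

Evaluate F(2, 0, 3) term-by-term (mod 7).
  2*X**3 ↦ 2·8·1·1 = 16
  -3*X**2*Z ↦ -3·4·1·3 = -36
  2*X*Y**2 ↦ 2·2·0·1 = 0
  3*X*Y*Z ↦ 3·2·0·3 = 0
  3*X*Z**2 ↦ 3·2·1·9 = 54
  Y**3 ↦ 1·1·0·1 = 0
  Y*Z**2 ↦ 1·1·0·9 = 0
  Z**3 ↦ 1·1·1·27 = 27
Sum: F(2, 0, 3) = (16) + (-36) + (0) + (0) + (54) + (0) + (0) + (27) = 61.
Reducing mod 7: 61 ≡ 5 (mod 7).
Since F(a, b, c) ≡ 5 ≠ 0 (mod 7), P does NOT lie on the curve.


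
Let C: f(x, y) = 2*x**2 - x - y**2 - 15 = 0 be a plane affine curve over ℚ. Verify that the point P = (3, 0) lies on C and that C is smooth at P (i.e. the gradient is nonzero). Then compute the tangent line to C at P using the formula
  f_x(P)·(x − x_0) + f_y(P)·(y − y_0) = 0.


Tangent line at P: 11*x - 33 = 0.

Step 1: f(3, 0) = 0, so P lies on C.
Step 2: partial derivatives
  f_x(x, y) = 4*x - 1, f_y(x, y) = -2*y.
  f_x(P) = 11, f_y(P) = 0 (gradient nonzero, so P is smooth).
Step 3: tangent line at P: 11·(x − 3) + 0·(y − 0) = 0.
Expanding: 11*x - 33 = 0.


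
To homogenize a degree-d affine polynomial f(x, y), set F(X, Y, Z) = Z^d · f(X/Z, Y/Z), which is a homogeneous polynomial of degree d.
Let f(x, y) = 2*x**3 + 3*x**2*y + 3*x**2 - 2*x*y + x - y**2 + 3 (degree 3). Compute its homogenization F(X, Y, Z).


F(X, Y, Z) = 2*X**3 + 3*X**2*Y + 3*X**2*Z - 2*X*Y*Z + X*Z**2 - Y**2*Z + 3*Z**3

deg(f) = 3.
Substitute x = X/Z, y = Y/Z into f, then multiply by Z^3.
  monomial 2·x^3·y^0 ↦ 2·X^3·Y^0·Z^0.
  monomial 3·x^2·y^1 ↦ 3·X^2·Y^1·Z^0.
  monomial 3·x^2·y^0 ↦ 3·X^2·Y^0·Z^1.
  monomial -2·x^1·y^1 ↦ -2·X^1·Y^1·Z^1.
  monomial 1·x^1·y^0 ↦ 1·X^1·Y^0·Z^2.
  monomial -1·x^0·y^2 ↦ -1·X^0·Y^2·Z^1.
  monomial 3·x^0·y^0 ↦ 3·X^0·Y^0·Z^3.
Collecting: F(X, Y, Z) = 2*X**3 + 3*X**2*Y + 3*X**2*Z - 2*X*Y*Z + X*Z**2 - Y**2*Z + 3*Z**3.


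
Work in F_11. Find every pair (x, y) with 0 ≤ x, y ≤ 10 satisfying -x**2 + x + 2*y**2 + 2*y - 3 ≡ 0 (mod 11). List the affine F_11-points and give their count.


Affine F_11-points: {(2, 5), (4, 1), (4, 9), (5, 2), (5, 8), (6, 0), (6, 10), (7, 2), (7, 8), (8, 1), (8, 9), (10, 5)}; count = 12.

For each of the 121 pairs (x, y) ∈ F_11², evaluate f(x, y) mod 11. Record the zeros.
  x = 0: [0↦8, 1↦1, 2↦9, 3↦10, 4↦4, 5↦2, 6↦4, 7↦10, 8↦9, 9↦1, 10↦8]  zeros at y ∈ ∅
  x = 1: [0↦8, 1↦1, 2↦9, 3↦10, 4↦4, 5↦2, 6↦4, 7↦10, 8↦9, 9↦1, 10↦8]  zeros at y ∈ ∅
  x = 2: [0↦6, 1↦10, 2↦7, 3↦8, 4↦2, 5↦0, 6↦2, 7↦8, 8↦7, 9↦10, 10↦6]  zeros at y ∈ {5}
  x = 3: [0↦2, 1↦6, 2↦3, 3↦4, 4↦9, 5↦7, 6↦9, 7↦4, 8↦3, 9↦6, 10↦2]  zeros at y ∈ ∅
  x = 4: [0↦7, 1↦0, 2↦8, 3↦9, 4↦3, 5↦1, 6↦3, 7↦9, 8↦8, 9↦0, 10↦7]  zeros at y ∈ {1, 9}
  x = 5: [0↦10, 1↦3, 2↦0, 3↦1, 4↦6, 5↦4, 6↦6, 7↦1, 8↦0, 9↦3, 10↦10]  zeros at y ∈ {2, 8}
  x = 6: [0↦0, 1↦4, 2↦1, 3↦2, 4↦7, 5↦5, 6↦7, 7↦2, 8↦1, 9↦4, 10↦0]  zeros at y ∈ {0, 10}
  x = 7: [0↦10, 1↦3, 2↦0, 3↦1, 4↦6, 5↦4, 6↦6, 7↦1, 8↦0, 9↦3, 10↦10]  zeros at y ∈ {2, 8}
  x = 8: [0↦7, 1↦0, 2↦8, 3↦9, 4↦3, 5↦1, 6↦3, 7↦9, 8↦8, 9↦0, 10↦7]  zeros at y ∈ {1, 9}
  x = 9: [0↦2, 1↦6, 2↦3, 3↦4, 4↦9, 5↦7, 6↦9, 7↦4, 8↦3, 9↦6, 10↦2]  zeros at y ∈ ∅
  x = 10: [0↦6, 1↦10, 2↦7, 3↦8, 4↦2, 5↦0, 6↦2, 7↦8, 8↦7, 9↦10, 10↦6]  zeros at y ∈ {5}
Collecting zeros: affine points = {(2, 5), (4, 1), (4, 9), (5, 2), (5, 8), (6, 0), (6, 10), (7, 2), (7, 8), (8, 1), (8, 9), (10, 5)}.
Total count |C(F_11)_aff| = 12.
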